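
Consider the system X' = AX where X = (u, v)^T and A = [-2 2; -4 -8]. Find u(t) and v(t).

u(t) = -K_1e^(-4t) + K_2e^(-6t), v(t) = K_1e^(-4t) - 2K_2e^(-6t)

Coefficient matrix A = [[-2, 2], [-4, -8]].
Characteristic polynomial det(A - λI) = λ^2 + 10λ + 24 = 0.
Eigenvalues λ = -4, -6.
For λ=-4: (A-λI) row 1 is [2, 2], so an eigenvector is (-1, 1).
For λ=-6: (A-λI) row 1 is [4, 2], so an eigenvector is (1, -2).
General solution: K_1e^(-4t)(-1,1) + K_2e^(-6t)(1,-2).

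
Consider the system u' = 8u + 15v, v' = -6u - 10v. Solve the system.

u(t) = -2K_1e^(-t)sin(3t) + K_1e^(-t)cos(3t) + K_2e^(-t)sin(3t) + 2K_2e^(-t)cos(3t), v(t) = K_1e^(-t)sin(3t) - K_1e^(-t)cos(3t) - K_2e^(-t)sin(3t) - K_2e^(-t)cos(3t)

Coefficient matrix A = [[8, 15], [-6, -10]].
Characteristic polynomial det(A - λI) = λ^2 + 2λ + 10 = 0.
Eigenvalues λ = -1 ± 3i (complex conjugate pair).
For λ=-1+3i: an eigenvector is (1,-1) - i(-2,1) = (1 + 2i, -1 - i).
A real fundamental pair from Re and Im of e^((-1+3i)t)v: X_1 = e^(-t)(cos(3t)·(1,-1) + sin(3t)·(-2,1)), X_2 = e^(-t)(sin(3t)·(1,-1) - cos(3t)·(-2,1)).
General solution: K_1X_1 + K_2X_2.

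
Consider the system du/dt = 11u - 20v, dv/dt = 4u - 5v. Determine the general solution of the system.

u(t) = -2K_1e^(3t)sin(4t) - K_1e^(3t)cos(4t) - K_2e^(3t)sin(4t) + 2K_2e^(3t)cos(4t), v(t) = -K_1e^(3t)sin(4t) + K_2e^(3t)cos(4t)

Coefficient matrix A = [[11, -20], [4, -5]].
Characteristic polynomial det(A - λI) = λ^2 - 6λ + 25 = 0.
Eigenvalues λ = 3 ± 4i (complex conjugate pair).
For λ=3+4i: an eigenvector is (-1,0) - i(-2,-1) = (-1 + 2i, 0 + i).
A real fundamental pair from Re and Im of e^((3+4i)t)v: X_1 = e^(3t)(cos(4t)·(-1,0) + sin(4t)·(-2,-1)), X_2 = e^(3t)(sin(4t)·(-1,0) - cos(4t)·(-2,-1)).
General solution: K_1X_1 + K_2X_2.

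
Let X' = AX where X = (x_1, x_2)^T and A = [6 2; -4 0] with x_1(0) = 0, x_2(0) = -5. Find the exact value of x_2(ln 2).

A = [[6,2],[-4,0]]; eigenvalues λ = 4, 2.
Eigenvectors: (1,-1) for λ=4, (1,-2) for λ=2.
From the initial condition, c_1 = -5, c_2 = 5.
x_2(ln 2) = (-5)(2^4)(-1) + (5)(2^2)(-2) = 40.

40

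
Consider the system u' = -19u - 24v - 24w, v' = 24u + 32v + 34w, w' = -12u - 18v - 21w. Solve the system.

Coefficient matrix A = [[-19, -24, -24], [24, 32, 34], [-12, -18, -21]].
det(A - λI) = 0 gives eigenvalues λ = -3, -4, -1.
For λ=-3: eigenvector (3,-4,2).
For λ=-4: eigenvector (8,-11,6).
For λ=-1: eigenvector (4,-6,3).
General solution: K_1e^(-3t)(3,-4,2) + K_2e^(-4t)(8,-11,6) + K_3e^(-t)(4,-6,3).

u(t) = 3K_1e^(-3t) + 8K_2e^(-4t) + 4K_3e^(-t), v(t) = -4K_1e^(-3t) - 11K_2e^(-4t) - 6K_3e^(-t), w(t) = 2K_1e^(-3t) + 6K_2e^(-4t) + 3K_3e^(-t)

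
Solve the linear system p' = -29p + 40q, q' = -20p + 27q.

p(t) = 3C_1e^(-t)sin(4t) + C_1e^(-t)cos(4t) + C_2e^(-t)sin(4t) - 3C_2e^(-t)cos(4t), q(t) = 2C_1e^(-t)sin(4t) + C_1e^(-t)cos(4t) + C_2e^(-t)sin(4t) - 2C_2e^(-t)cos(4t)

Coefficient matrix A = [[-29, 40], [-20, 27]].
Characteristic polynomial det(A - λI) = λ^2 + 2λ + 17 = 0.
Eigenvalues λ = -1 ± 4i (complex conjugate pair).
For λ=-1+4i: an eigenvector is (1,1) - i(3,2) = (1 - 3i, 1 - 2i).
A real fundamental pair from Re and Im of e^((-1+4i)t)v: X_1 = e^(-t)(cos(4t)·(1,1) + sin(4t)·(3,2)), X_2 = e^(-t)(sin(4t)·(1,1) - cos(4t)·(3,2)).
General solution: C_1X_1 + C_2X_2.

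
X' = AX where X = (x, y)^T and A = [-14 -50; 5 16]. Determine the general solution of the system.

x(t) = c_1e^(t)sin(5t) + 3c_1e^(t)cos(5t) + 3c_2e^(t)sin(5t) - c_2e^(t)cos(5t), y(t) = -c_1e^(t)cos(5t) - c_2e^(t)sin(5t)

Coefficient matrix A = [[-14, -50], [5, 16]].
Characteristic polynomial det(A - λI) = λ^2 - 2λ + 26 = 0.
Eigenvalues λ = 1 ± 5i (complex conjugate pair).
For λ=1+5i: an eigenvector is (3,-1) - i(1,0) = (3 - i, -1).
A real fundamental pair from Re and Im of e^((1+5i)t)v: X_1 = e^(t)(cos(5t)·(3,-1) + sin(5t)·(1,0)), X_2 = e^(t)(sin(5t)·(3,-1) - cos(5t)·(1,0)).
General solution: c_1X_1 + c_2X_2.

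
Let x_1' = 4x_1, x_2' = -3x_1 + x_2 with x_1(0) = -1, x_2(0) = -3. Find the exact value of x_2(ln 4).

240

A = [[4,0],[-3,1]]; eigenvalues λ = 1, 4.
Eigenvectors: (0,-1) for λ=1, (-1,1) for λ=4.
From the initial condition, c_1 = 4, c_2 = 1.
x_2(ln 4) = (4)(4^1)(-1) + (1)(4^4)(1) = 240.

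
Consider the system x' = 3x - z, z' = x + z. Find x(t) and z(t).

x(t) = -K_1e^(2t) - K_2te^(2t) + 2K_2e^(2t), z(t) = -K_1e^(2t) - K_2te^(2t) + 3K_2e^(2t)

Coefficient matrix A = [[3, -1], [1, 1]].
Characteristic polynomial det(A - λI) = λ^2 - 4λ + 4 = 0.
Single eigenvalue λ = 2 with algebraic multiplicity 2.
Eigenvector v = (-1,-1); generalized eigenvector w with (A-λI)w=v is (2,3).
General solution: e^(2t)[K_1·v + K_2·(t·v + w)].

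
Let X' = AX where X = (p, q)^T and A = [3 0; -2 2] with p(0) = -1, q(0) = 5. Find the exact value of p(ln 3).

A = [[3,0],[-2,2]]; eigenvalues λ = 2, 3.
Eigenvectors: (0,1) for λ=2, (1,-2) for λ=3.
From the initial condition, c_1 = 3, c_2 = -1.
p(ln 3) = (3)(3^2)(0) + (-1)(3^3)(1) = -27.

-27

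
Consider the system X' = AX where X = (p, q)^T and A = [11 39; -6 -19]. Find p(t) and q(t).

p(t) = 3C_1e^(-4t)sin(3t) - 2C_1e^(-4t)cos(3t) - 2C_2e^(-4t)sin(3t) - 3C_2e^(-4t)cos(3t), q(t) = -C_1e^(-4t)sin(3t) + C_1e^(-4t)cos(3t) + C_2e^(-4t)sin(3t) + C_2e^(-4t)cos(3t)

Coefficient matrix A = [[11, 39], [-6, -19]].
Characteristic polynomial det(A - λI) = λ^2 + 8λ + 25 = 0.
Eigenvalues λ = -4 ± 3i (complex conjugate pair).
For λ=-4+3i: an eigenvector is (-2,1) - i(3,-1) = (-2 - 3i, 1 + i).
A real fundamental pair from Re and Im of e^((-4+3i)t)v: X_1 = e^(-4t)(cos(3t)·(-2,1) + sin(3t)·(3,-1)), X_2 = e^(-4t)(sin(3t)·(-2,1) - cos(3t)·(3,-1)).
General solution: C_1X_1 + C_2X_2.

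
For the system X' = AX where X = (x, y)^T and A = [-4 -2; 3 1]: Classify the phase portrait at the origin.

stable node

A = [[-4,-2],[3,1]]; det(A-λI) = λ^2 + 3λ + 2.
λ = -2, -1: both negative.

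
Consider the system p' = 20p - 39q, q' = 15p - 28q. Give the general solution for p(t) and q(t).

Coefficient matrix A = [[20, -39], [15, -28]].
Characteristic polynomial det(A - λI) = λ^2 + 8λ + 25 = 0.
Eigenvalues λ = -4 ± 3i (complex conjugate pair).
For λ=-4+3i: an eigenvector is (2,1) - i(3,2) = (2 - 3i, 1 - 2i).
A real fundamental pair from Re and Im of e^((-4+3i)t)v: X_1 = e^(-4t)(cos(3t)·(2,1) + sin(3t)·(3,2)), X_2 = e^(-4t)(sin(3t)·(2,1) - cos(3t)·(3,2)).
General solution: K_1X_1 + K_2X_2.

p(t) = 3K_1e^(-4t)sin(3t) + 2K_1e^(-4t)cos(3t) + 2K_2e^(-4t)sin(3t) - 3K_2e^(-4t)cos(3t), q(t) = 2K_1e^(-4t)sin(3t) + K_1e^(-4t)cos(3t) + K_2e^(-4t)sin(3t) - 2K_2e^(-4t)cos(3t)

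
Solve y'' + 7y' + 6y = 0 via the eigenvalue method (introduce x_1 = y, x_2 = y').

y(t) = c_1e^(-6t) + c_2e^(-t)

Let x_1 = y, x_2 = y'. Then x_1' = x_2 and x_2' = -6x_1 - 7x_2.
A = [[0,1],[-6,-7]]; det(A-λI) = λ^2 + 7λ + 6.
Eigenvalues λ = -6, -1 with eigenvectors (1,-6), (1,-1).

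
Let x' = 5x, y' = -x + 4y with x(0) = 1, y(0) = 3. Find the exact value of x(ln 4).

1024

A = [[5,0],[-1,4]]; eigenvalues λ = 5, 4.
Eigenvectors: (-1,1) for λ=5, (0,-1) for λ=4.
From the initial condition, c_1 = -1, c_2 = -4.
x(ln 4) = (-1)(4^5)(-1) + (-4)(4^4)(0) = 1024.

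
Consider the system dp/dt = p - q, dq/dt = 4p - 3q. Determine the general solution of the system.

Coefficient matrix A = [[1, -1], [4, -3]].
Characteristic polynomial det(A - λI) = λ^2 + 2λ + 1 = 0.
Single eigenvalue λ = -1 with algebraic multiplicity 2.
Eigenvector v = (1,2); generalized eigenvector w with (A-λI)w=v is (2,3).
General solution: e^(-t)[C_1·v + C_2·(t·v + w)].

p(t) = C_1e^(-t) + C_2te^(-t) + 2C_2e^(-t), q(t) = 2C_1e^(-t) + 2C_2te^(-t) + 3C_2e^(-t)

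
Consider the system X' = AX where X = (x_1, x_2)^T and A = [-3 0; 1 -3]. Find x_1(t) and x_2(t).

x_1(t) = -c_2e^(-3t), x_2(t) = -c_1e^(-3t) - c_2te^(-3t) - 2c_2e^(-3t)

Coefficient matrix A = [[-3, 0], [1, -3]].
Characteristic polynomial det(A - λI) = λ^2 + 6λ + 9 = 0.
Single eigenvalue λ = -3 with algebraic multiplicity 2.
Eigenvector v = (0,-1); generalized eigenvector w with (A-λI)w=v is (-1,-2).
General solution: e^(-3t)[c_1·v + c_2·(t·v + w)].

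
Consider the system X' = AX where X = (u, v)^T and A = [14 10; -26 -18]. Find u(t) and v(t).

u(t) = -2c_1e^(-2t)sin(2t) + c_1e^(-2t)cos(2t) + c_2e^(-2t)sin(2t) + 2c_2e^(-2t)cos(2t), v(t) = 3c_1e^(-2t)sin(2t) - 2c_1e^(-2t)cos(2t) - 2c_2e^(-2t)sin(2t) - 3c_2e^(-2t)cos(2t)

Coefficient matrix A = [[14, 10], [-26, -18]].
Characteristic polynomial det(A - λI) = λ^2 + 4λ + 8 = 0.
Eigenvalues λ = -2 ± 2i (complex conjugate pair).
For λ=-2+2i: an eigenvector is (1,-2) - i(-2,3) = (1 + 2i, -2 - 3i).
A real fundamental pair from Re and Im of e^((-2+2i)t)v: X_1 = e^(-2t)(cos(2t)·(1,-2) + sin(2t)·(-2,3)), X_2 = e^(-2t)(sin(2t)·(1,-2) - cos(2t)·(-2,3)).
General solution: c_1X_1 + c_2X_2.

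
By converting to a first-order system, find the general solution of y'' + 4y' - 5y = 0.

Let x_1 = y, x_2 = y'. Then x_1' = x_2 and x_2' = 5x_1 - 4x_2.
A = [[0,1],[5,-4]]; det(A-λI) = λ^2 + 4λ - 5.
Eigenvalues λ = 1, -5 with eigenvectors (1,1), (1,-5).

y(t) = c_1e^(t) + c_2e^(-5t)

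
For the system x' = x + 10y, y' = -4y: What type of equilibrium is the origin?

A = [[1,10],[0,-4]]; det(A-λI) = λ^2 + 3λ - 4.
λ = 1, -4: opposite signs.

saddle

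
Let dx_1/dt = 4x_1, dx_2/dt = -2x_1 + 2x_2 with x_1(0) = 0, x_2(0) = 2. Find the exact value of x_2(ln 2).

8

A = [[4,0],[-2,2]]; eigenvalues λ = 2, 4.
Eigenvectors: (0,1) for λ=2, (1,-1) for λ=4.
From the initial condition, c_1 = 2, c_2 = 0.
x_2(ln 2) = (2)(2^2)(1) + (0)(2^4)(-1) = 8.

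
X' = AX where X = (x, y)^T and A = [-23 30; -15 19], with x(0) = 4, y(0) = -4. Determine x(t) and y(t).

x(t) = -68e^(-2t)sin(3t) + 4e^(-2t)cos(3t), y(t) = -48e^(-2t)sin(3t) - 4e^(-2t)cos(3t)

Coefficient matrix A = [[-23, 30], [-15, 19]].
Characteristic polynomial det(A - λI) = λ^2 + 4λ + 13 = 0.
Eigenvalues λ = -2 ± 3i (complex conjugate pair).
For λ=-2+3i: an eigenvector is (1,1) - i(3,2) = (1 - 3i, 1 - 2i).
A real fundamental pair from Re and Im of e^((-2+3i)t)v: X_1 = e^(-2t)(cos(3t)·(1,1) + sin(3t)·(3,2)), X_2 = e^(-2t)(sin(3t)·(1,1) - cos(3t)·(3,2)).
General solution: C_1X_1 + C_2X_2.
Applying x(0)=4, y(0)=-4 gives C_1=-20, C_2=-8.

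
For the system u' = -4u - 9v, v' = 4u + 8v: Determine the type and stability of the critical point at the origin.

A = [[-4,-9],[4,8]]; det(A-λI) = λ^2 - 4λ + 4.
repeated λ = 2 with a single eigenvector.

unstable improper node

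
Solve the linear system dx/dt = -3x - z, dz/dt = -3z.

Coefficient matrix A = [[-3, -1], [0, -3]].
Characteristic polynomial det(A - λI) = λ^2 + 6λ + 9 = 0.
Single eigenvalue λ = -3 with algebraic multiplicity 2.
Eigenvector v = (1,0); generalized eigenvector w with (A-λI)w=v is (1,-1).
General solution: e^(-3t)[K_1·v + K_2·(t·v + w)].

x(t) = K_1e^(-3t) + K_2te^(-3t) + K_2e^(-3t), z(t) = -K_2e^(-3t)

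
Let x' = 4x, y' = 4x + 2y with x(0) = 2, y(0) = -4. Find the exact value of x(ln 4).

A = [[4,0],[4,2]]; eigenvalues λ = 2, 4.
Eigenvectors: (0,-1) for λ=2, (1,2) for λ=4.
From the initial condition, c_1 = 8, c_2 = 2.
x(ln 4) = (8)(4^2)(0) + (2)(4^4)(1) = 512.

512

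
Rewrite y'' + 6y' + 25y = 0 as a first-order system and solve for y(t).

y(t) = c_1e^(-3t)cos(4t) + c_2e^(-3t)sin(4t)

Let x_1 = y, x_2 = y'. Then x_1' = x_2 and x_2' = -25x_1 - 6x_2.
A = [[0,1],[-25,-6]]; det(A-λI) = λ^2 + 6λ + 25.
Eigenvalues λ = -3 ± 4i.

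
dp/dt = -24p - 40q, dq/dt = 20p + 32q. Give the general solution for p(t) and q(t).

Coefficient matrix A = [[-24, -40], [20, 32]].
Characteristic polynomial det(A - λI) = λ^2 - 8λ + 32 = 0.
Eigenvalues λ = 4 ± 4i (complex conjugate pair).
For λ=4+4i: an eigenvector is (-1,1) - i(-3,2) = (-1 + 3i, 1 - 2i).
A real fundamental pair from Re and Im of e^((4+4i)t)v: X_1 = e^(4t)(cos(4t)·(-1,1) + sin(4t)·(-3,2)), X_2 = e^(4t)(sin(4t)·(-1,1) - cos(4t)·(-3,2)).
General solution: K_1X_1 + K_2X_2.

p(t) = -3K_1e^(4t)sin(4t) - K_1e^(4t)cos(4t) - K_2e^(4t)sin(4t) + 3K_2e^(4t)cos(4t), q(t) = 2K_1e^(4t)sin(4t) + K_1e^(4t)cos(4t) + K_2e^(4t)sin(4t) - 2K_2e^(4t)cos(4t)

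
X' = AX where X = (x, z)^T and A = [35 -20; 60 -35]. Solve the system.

Coefficient matrix A = [[35, -20], [60, -35]].
Characteristic polynomial det(A - λI) = λ^2 - 25 = 0.
Eigenvalues λ = 5, -5.
For λ=5: (A-λI) row 1 is [30, -20], so an eigenvector is (2, 3).
For λ=-5: (A-λI) row 1 is [40, -20], so an eigenvector is (1, 2).
General solution: c_1e^(5t)(2,3) + c_2e^(-5t)(1,2).

x(t) = 2c_1e^(5t) + c_2e^(-5t), z(t) = 3c_1e^(5t) + 2c_2e^(-5t)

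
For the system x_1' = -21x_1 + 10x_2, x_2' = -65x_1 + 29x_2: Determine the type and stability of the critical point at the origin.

A = [[-21,10],[-65,29]]; det(A-λI) = λ^2 - 8λ + 41.
λ = 4 ± 5i: positive real part.

unstable spiral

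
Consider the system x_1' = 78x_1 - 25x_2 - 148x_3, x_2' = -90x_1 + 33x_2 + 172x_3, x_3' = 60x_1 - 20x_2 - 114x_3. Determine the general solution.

x_1(t) = -3c_1e^(-4t) + c_2e^(3t) + 8c_3e^(-2t), x_2(t) = 2c_1e^(-4t) + 3c_2e^(3t) - 4c_3e^(-2t), x_3(t) = -2c_1e^(-4t) + 5c_3e^(-2t)

Coefficient matrix A = [[78, -25, -148], [-90, 33, 172], [60, -20, -114]].
det(A - λI) = 0 gives eigenvalues λ = -4, 3, -2.
For λ=-4: eigenvector (-3,2,-2).
For λ=3: eigenvector (1,3,0).
For λ=-2: eigenvector (8,-4,5).
General solution: c_1e^(-4t)(-3,2,-2) + c_2e^(3t)(1,3,0) + c_3e^(-2t)(8,-4,5).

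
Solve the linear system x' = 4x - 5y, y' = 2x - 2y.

x(t) = -K_1e^(t)sin(t) - 2K_1e^(t)cos(t) - 2K_2e^(t)sin(t) + K_2e^(t)cos(t), y(t) = -K_1e^(t)sin(t) - K_1e^(t)cos(t) - K_2e^(t)sin(t) + K_2e^(t)cos(t)

Coefficient matrix A = [[4, -5], [2, -2]].
Characteristic polynomial det(A - λI) = λ^2 - 2λ + 2 = 0.
Eigenvalues λ = 1 ± i (complex conjugate pair).
For λ=1+i: an eigenvector is (-2,-1) - i(-1,-1) = (-2 + i, -1 + i).
A real fundamental pair from Re and Im of e^((1+i)t)v: X_1 = e^(t)(cos(t)·(-2,-1) + sin(t)·(-1,-1)), X_2 = e^(t)(sin(t)·(-2,-1) - cos(t)·(-1,-1)).
General solution: K_1X_1 + K_2X_2.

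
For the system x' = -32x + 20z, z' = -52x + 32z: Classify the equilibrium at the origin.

A = [[-32,20],[-52,32]]; det(A-λI) = λ^2 + 16.
λ = 0 ± 4i: zero real part.

center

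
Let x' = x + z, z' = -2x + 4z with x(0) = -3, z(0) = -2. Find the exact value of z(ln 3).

18

A = [[1,1],[-2,4]]; eigenvalues λ = 3, 2.
Eigenvectors: (1,2) for λ=3, (1,1) for λ=2.
From the initial condition, c_1 = 1, c_2 = -4.
z(ln 3) = (1)(3^3)(2) + (-4)(3^2)(1) = 18.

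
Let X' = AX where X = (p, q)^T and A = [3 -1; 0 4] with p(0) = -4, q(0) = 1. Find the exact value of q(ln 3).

81

A = [[3,-1],[0,4]]; eigenvalues λ = 4, 3.
Eigenvectors: (1,-1) for λ=4, (-1,0) for λ=3.
From the initial condition, c_1 = -1, c_2 = 3.
q(ln 3) = (-1)(3^4)(-1) + (3)(3^3)(0) = 81.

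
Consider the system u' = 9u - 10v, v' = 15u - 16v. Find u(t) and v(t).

Coefficient matrix A = [[9, -10], [15, -16]].
Characteristic polynomial det(A - λI) = λ^2 + 7λ + 6 = 0.
Eigenvalues λ = -6, -1.
For λ=-6: (A-λI) row 1 is [15, -10], so an eigenvector is (-2, -3).
For λ=-1: (A-λI) row 1 is [10, -10], so an eigenvector is (1, 1).
General solution: C_1e^(-6t)(-2,-3) + C_2e^(-t)(1,1).

u(t) = -2C_1e^(-6t) + C_2e^(-t), v(t) = -3C_1e^(-6t) + C_2e^(-t)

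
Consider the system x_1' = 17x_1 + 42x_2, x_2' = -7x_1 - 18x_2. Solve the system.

x_1(t) = 2C_1e^(-4t) - 3C_2e^(3t), x_2(t) = -C_1e^(-4t) + C_2e^(3t)

Coefficient matrix A = [[17, 42], [-7, -18]].
Characteristic polynomial det(A - λI) = λ^2 + λ - 12 = 0.
Eigenvalues λ = -4, 3.
For λ=-4: (A-λI) row 1 is [21, 42], so an eigenvector is (2, -1).
For λ=3: (A-λI) row 1 is [14, 42], so an eigenvector is (-3, 1).
General solution: C_1e^(-4t)(2,-1) + C_2e^(3t)(-3,1).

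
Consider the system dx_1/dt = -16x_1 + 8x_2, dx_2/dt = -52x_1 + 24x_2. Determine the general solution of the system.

x_1(t) = C_1e^(4t)sin(4t) - C_1e^(4t)cos(4t) - C_2e^(4t)sin(4t) - C_2e^(4t)cos(4t), x_2(t) = 3C_1e^(4t)sin(4t) - 2C_1e^(4t)cos(4t) - 2C_2e^(4t)sin(4t) - 3C_2e^(4t)cos(4t)

Coefficient matrix A = [[-16, 8], [-52, 24]].
Characteristic polynomial det(A - λI) = λ^2 - 8λ + 32 = 0.
Eigenvalues λ = 4 ± 4i (complex conjugate pair).
For λ=4+4i: an eigenvector is (-1,-2) - i(1,3) = (-1 - i, -2 - 3i).
A real fundamental pair from Re and Im of e^((4+4i)t)v: X_1 = e^(4t)(cos(4t)·(-1,-2) + sin(4t)·(1,3)), X_2 = e^(4t)(sin(4t)·(-1,-2) - cos(4t)·(1,3)).
General solution: C_1X_1 + C_2X_2.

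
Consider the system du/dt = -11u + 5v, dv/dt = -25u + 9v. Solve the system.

u(t) = c_1e^(-t)cos(5t) + c_2e^(-t)sin(5t), v(t) = -c_1e^(-t)sin(5t) + 2c_1e^(-t)cos(5t) + 2c_2e^(-t)sin(5t) + c_2e^(-t)cos(5t)

Coefficient matrix A = [[-11, 5], [-25, 9]].
Characteristic polynomial det(A - λI) = λ^2 + 2λ + 26 = 0.
Eigenvalues λ = -1 ± 5i (complex conjugate pair).
For λ=-1+5i: an eigenvector is (1,2) - i(0,-1) = (1, 2 + i).
A real fundamental pair from Re and Im of e^((-1+5i)t)v: X_1 = e^(-t)(cos(5t)·(1,2) + sin(5t)·(0,-1)), X_2 = e^(-t)(sin(5t)·(1,2) - cos(5t)·(0,-1)).
General solution: c_1X_1 + c_2X_2.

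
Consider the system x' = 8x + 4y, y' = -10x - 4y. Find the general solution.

Coefficient matrix A = [[8, 4], [-10, -4]].
Characteristic polynomial det(A - λI) = λ^2 - 4λ + 8 = 0.
Eigenvalues λ = 2 ± 2i (complex conjugate pair).
For λ=2+2i: an eigenvector is (-1,2) - i(1,-1) = (-1 - i, 2 + i).
A real fundamental pair from Re and Im of e^((2+2i)t)v: X_1 = e^(2t)(cos(2t)·(-1,2) + sin(2t)·(1,-1)), X_2 = e^(2t)(sin(2t)·(-1,2) - cos(2t)·(1,-1)).
General solution: c_1X_1 + c_2X_2.

x(t) = c_1e^(2t)sin(2t) - c_1e^(2t)cos(2t) - c_2e^(2t)sin(2t) - c_2e^(2t)cos(2t), y(t) = -c_1e^(2t)sin(2t) + 2c_1e^(2t)cos(2t) + 2c_2e^(2t)sin(2t) + c_2e^(2t)cos(2t)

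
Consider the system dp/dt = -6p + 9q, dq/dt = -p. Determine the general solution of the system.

p(t) = -3K_1e^(-3t) - 3K_2te^(-3t) + K_2e^(-3t), q(t) = -K_1e^(-3t) - K_2te^(-3t)

Coefficient matrix A = [[-6, 9], [-1, 0]].
Characteristic polynomial det(A - λI) = λ^2 + 6λ + 9 = 0.
Single eigenvalue λ = -3 with algebraic multiplicity 2.
Eigenvector v = (-3,-1); generalized eigenvector w with (A-λI)w=v is (1,0).
General solution: e^(-3t)[K_1·v + K_2·(t·v + w)].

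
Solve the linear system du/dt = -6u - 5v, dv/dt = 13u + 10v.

u(t) = C_1e^(2t)sin(t) - 2C_1e^(2t)cos(t) - 2C_2e^(2t)sin(t) - C_2e^(2t)cos(t), v(t) = -2C_1e^(2t)sin(t) + 3C_1e^(2t)cos(t) + 3C_2e^(2t)sin(t) + 2C_2e^(2t)cos(t)

Coefficient matrix A = [[-6, -5], [13, 10]].
Characteristic polynomial det(A - λI) = λ^2 - 4λ + 5 = 0.
Eigenvalues λ = 2 ± i (complex conjugate pair).
For λ=2+i: an eigenvector is (-2,3) - i(1,-2) = (-2 - i, 3 + 2i).
A real fundamental pair from Re and Im of e^((2+i)t)v: X_1 = e^(2t)(cos(t)·(-2,3) + sin(t)·(1,-2)), X_2 = e^(2t)(sin(t)·(-2,3) - cos(t)·(1,-2)).
General solution: C_1X_1 + C_2X_2.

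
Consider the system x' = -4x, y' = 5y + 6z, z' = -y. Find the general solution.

Coefficient matrix A = [[-4, 0, 0], [0, 5, 6], [0, -1, 0]].
det(A - λI) = 0 gives eigenvalues λ = -4, 3, 2.
For λ=-4: eigenvector (1,0,0).
For λ=3: eigenvector (0,3,-1).
For λ=2: eigenvector (0,-2,1).
General solution: K_1e^(-4t)(1,0,0) + K_2e^(3t)(0,3,-1) + K_3e^(2t)(0,-2,1).

x(t) = K_1e^(-4t), y(t) = 3K_2e^(3t) - 2K_3e^(2t), z(t) = -K_2e^(3t) + K_3e^(2t)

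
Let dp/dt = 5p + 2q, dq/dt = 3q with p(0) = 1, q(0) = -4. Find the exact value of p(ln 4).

-2816

A = [[5,2],[0,3]]; eigenvalues λ = 3, 5.
Eigenvectors: (-1,1) for λ=3, (1,0) for λ=5.
From the initial condition, c_1 = -4, c_2 = -3.
p(ln 4) = (-4)(4^3)(-1) + (-3)(4^5)(1) = -2816.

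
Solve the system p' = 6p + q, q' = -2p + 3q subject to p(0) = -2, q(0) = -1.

Coefficient matrix A = [[6, 1], [-2, 3]].
Characteristic polynomial det(A - λI) = λ^2 - 9λ + 20 = 0.
Eigenvalues λ = 4, 5.
For λ=4: (A-λI) row 1 is [2, 1], so an eigenvector is (-1, 2).
For λ=5: (A-λI) row 1 is [1, 1], so an eigenvector is (1, -1).
General solution: C_1e^(4t)(-1,2) + C_2e^(5t)(1,-1).
Applying p(0)=-2, q(0)=-1 gives C_1=-3, C_2=-5.

p(t) = -5e^(5t) + 3e^(4t), q(t) = 5e^(5t) - 6e^(4t)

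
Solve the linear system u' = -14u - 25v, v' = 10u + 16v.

Coefficient matrix A = [[-14, -25], [10, 16]].
Characteristic polynomial det(A - λI) = λ^2 - 2λ + 26 = 0.
Eigenvalues λ = 1 ± 5i (complex conjugate pair).
For λ=1+5i: an eigenvector is (-2,1) - i(1,-1) = (-2 - i, 1 + i).
A real fundamental pair from Re and Im of e^((1+5i)t)v: X_1 = e^(t)(cos(5t)·(-2,1) + sin(5t)·(1,-1)), X_2 = e^(t)(sin(5t)·(-2,1) - cos(5t)·(1,-1)).
General solution: c_1X_1 + c_2X_2.

u(t) = c_1e^(t)sin(5t) - 2c_1e^(t)cos(5t) - 2c_2e^(t)sin(5t) - c_2e^(t)cos(5t), v(t) = -c_1e^(t)sin(5t) + c_1e^(t)cos(5t) + c_2e^(t)sin(5t) + c_2e^(t)cos(5t)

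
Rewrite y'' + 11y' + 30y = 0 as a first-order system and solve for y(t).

Let x_1 = y, x_2 = y'. Then x_1' = x_2 and x_2' = -30x_1 - 11x_2.
A = [[0,1],[-30,-11]]; det(A-λI) = λ^2 + 11λ + 30.
Eigenvalues λ = -6, -5 with eigenvectors (1,-6), (1,-5).

y(t) = K_1e^(-6t) + K_2e^(-5t)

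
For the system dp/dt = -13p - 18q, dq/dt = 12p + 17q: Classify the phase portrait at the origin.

saddle

A = [[-13,-18],[12,17]]; det(A-λI) = λ^2 - 4λ - 5.
λ = -1, 5: opposite signs.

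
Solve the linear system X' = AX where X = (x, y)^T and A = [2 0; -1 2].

x(t) = K_2e^(2t), y(t) = -K_1e^(2t) - K_2te^(2t) + K_2e^(2t)

Coefficient matrix A = [[2, 0], [-1, 2]].
Characteristic polynomial det(A - λI) = λ^2 - 4λ + 4 = 0.
Single eigenvalue λ = 2 with algebraic multiplicity 2.
Eigenvector v = (0,-1); generalized eigenvector w with (A-λI)w=v is (1,1).
General solution: e^(2t)[K_1·v + K_2·(t·v + w)].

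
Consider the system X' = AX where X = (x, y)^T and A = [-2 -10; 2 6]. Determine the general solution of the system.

x(t) = K_1e^(2t)sin(2t) + 2K_1e^(2t)cos(2t) + 2K_2e^(2t)sin(2t) - K_2e^(2t)cos(2t), y(t) = -K_1e^(2t)cos(2t) - K_2e^(2t)sin(2t)

Coefficient matrix A = [[-2, -10], [2, 6]].
Characteristic polynomial det(A - λI) = λ^2 - 4λ + 8 = 0.
Eigenvalues λ = 2 ± 2i (complex conjugate pair).
For λ=2+2i: an eigenvector is (2,-1) - i(1,0) = (2 - i, -1).
A real fundamental pair from Re and Im of e^((2+2i)t)v: X_1 = e^(2t)(cos(2t)·(2,-1) + sin(2t)·(1,0)), X_2 = e^(2t)(sin(2t)·(2,-1) - cos(2t)·(1,0)).
General solution: K_1X_1 + K_2X_2.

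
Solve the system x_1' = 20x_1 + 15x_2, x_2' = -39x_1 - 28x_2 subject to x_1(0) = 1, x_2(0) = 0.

Coefficient matrix A = [[20, 15], [-39, -28]].
Characteristic polynomial det(A - λI) = λ^2 + 8λ + 25 = 0.
Eigenvalues λ = -4 ± 3i (complex conjugate pair).
For λ=-4+3i: an eigenvector is (-1,2) - i(2,-3) = (-1 - 2i, 2 + 3i).
A real fundamental pair from Re and Im of e^((-4+3i)t)v: X_1 = e^(-4t)(cos(3t)·(-1,2) + sin(3t)·(2,-3)), X_2 = e^(-4t)(sin(3t)·(-1,2) - cos(3t)·(2,-3)).
General solution: K_1X_1 + K_2X_2.
Applying x_1(0)=1, x_2(0)=0 gives K_1=3, K_2=-2.

x_1(t) = 8e^(-4t)sin(3t) + e^(-4t)cos(3t), x_2(t) = -13e^(-4t)sin(3t)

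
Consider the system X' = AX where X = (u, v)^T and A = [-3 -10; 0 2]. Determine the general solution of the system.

Coefficient matrix A = [[-3, -10], [0, 2]].
Characteristic polynomial det(A - λI) = λ^2 + λ - 6 = 0.
Eigenvalues λ = 2, -3.
For λ=2: (A-λI) row 1 is [-5, -10], so an eigenvector is (2, -1).
For λ=-3: (A-λI) row 1 is [0, -10], so an eigenvector is (-1, 0).
General solution: C_1e^(2t)(2,-1) + C_2e^(-3t)(-1,0).

u(t) = 2C_1e^(2t) - C_2e^(-3t), v(t) = -C_1e^(2t)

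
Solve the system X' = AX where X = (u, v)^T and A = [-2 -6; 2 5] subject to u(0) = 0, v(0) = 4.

u(t) = -24e^(2t) + 24e^(t), v(t) = 16e^(2t) - 12e^(t)

Coefficient matrix A = [[-2, -6], [2, 5]].
Characteristic polynomial det(A - λI) = λ^2 - 3λ + 2 = 0.
Eigenvalues λ = 2, 1.
For λ=2: (A-λI) row 1 is [-4, -6], so an eigenvector is (-3, 2).
For λ=1: (A-λI) row 1 is [-3, -6], so an eigenvector is (-2, 1).
General solution: c_1e^(2t)(-3,2) + c_2e^(t)(-2,1).
Applying u(0)=0, v(0)=4 gives c_1=8, c_2=-12.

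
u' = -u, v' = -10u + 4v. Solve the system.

u(t) = -C_2e^(-t), v(t) = -C_1e^(4t) - 2C_2e^(-t)

Coefficient matrix A = [[-1, 0], [-10, 4]].
Characteristic polynomial det(A - λI) = λ^2 - 3λ - 4 = 0.
Eigenvalues λ = 4, -1.
For λ=4: (A-λI) row 1 is [-5, 0], so an eigenvector is (0, -1).
For λ=-1: (A-λI) row 2 is [-10, 5], so an eigenvector is (-1, -2).
General solution: C_1e^(4t)(0,-1) + C_2e^(-t)(-1,-2).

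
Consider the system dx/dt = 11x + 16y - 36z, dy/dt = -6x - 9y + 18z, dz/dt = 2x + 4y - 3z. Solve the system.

Coefficient matrix A = [[11, 16, -36], [-6, -9, 18], [2, 4, -3]].
det(A - λI) = 0 gives eigenvalues λ = -1, 3, -3.
For λ=-1: eigenvector (7,-3,1).
For λ=3: eigenvector (-2,1,0).
For λ=-3: eigenvector (6,-3,1).
General solution: K_1e^(-t)(7,-3,1) + K_2e^(3t)(-2,1,0) + K_3e^(-3t)(6,-3,1).

x(t) = 7K_1e^(-t) - 2K_2e^(3t) + 6K_3e^(-3t), y(t) = -3K_1e^(-t) + K_2e^(3t) - 3K_3e^(-3t), z(t) = K_1e^(-t) + K_3e^(-3t)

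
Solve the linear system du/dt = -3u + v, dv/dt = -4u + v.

u(t) = K_1e^(-t) + K_2te^(-t) + K_2e^(-t), v(t) = 2K_1e^(-t) + 2K_2te^(-t) + 3K_2e^(-t)

Coefficient matrix A = [[-3, 1], [-4, 1]].
Characteristic polynomial det(A - λI) = λ^2 + 2λ + 1 = 0.
Single eigenvalue λ = -1 with algebraic multiplicity 2.
Eigenvector v = (1,2); generalized eigenvector w with (A-λI)w=v is (1,3).
General solution: e^(-t)[K_1·v + K_2·(t·v + w)].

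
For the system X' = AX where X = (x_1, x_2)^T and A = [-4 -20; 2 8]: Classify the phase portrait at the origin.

unstable spiral

A = [[-4,-20],[2,8]]; det(A-λI) = λ^2 - 4λ + 8.
λ = 2 ± 2i: positive real part.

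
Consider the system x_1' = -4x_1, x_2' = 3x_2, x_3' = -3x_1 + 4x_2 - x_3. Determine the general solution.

x_1(t) = C_1e^(-4t), x_2(t) = C_2e^(3t), x_3(t) = C_1e^(-4t) + C_2e^(3t) + C_3e^(-t)

Coefficient matrix A = [[-4, 0, 0], [0, 3, 0], [-3, 4, -1]].
det(A - λI) = 0 gives eigenvalues λ = -4, 3, -1.
For λ=-4: eigenvector (1,0,1).
For λ=3: eigenvector (0,1,1).
For λ=-1: eigenvector (0,0,1).
General solution: C_1e^(-4t)(1,0,1) + C_2e^(3t)(0,1,1) + C_3e^(-t)(0,0,1).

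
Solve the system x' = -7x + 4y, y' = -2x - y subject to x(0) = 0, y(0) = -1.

Coefficient matrix A = [[-7, 4], [-2, -1]].
Characteristic polynomial det(A - λI) = λ^2 + 8λ + 15 = 0.
Eigenvalues λ = -5, -3.
For λ=-5: (A-λI) row 1 is [-2, 4], so an eigenvector is (2, 1).
For λ=-3: (A-λI) row 1 is [-4, 4], so an eigenvector is (-1, -1).
General solution: K_1e^(-5t)(2,1) + K_2e^(-3t)(-1,-1).
Applying x(0)=0, y(0)=-1 gives K_1=1, K_2=2.

x(t) = -2e^(-3t) + 2e^(-5t), y(t) = -2e^(-3t) + e^(-5t)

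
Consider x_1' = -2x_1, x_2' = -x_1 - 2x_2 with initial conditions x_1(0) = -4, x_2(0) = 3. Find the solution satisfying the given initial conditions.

x_1(t) = -4e^(-2t), x_2(t) = 4te^(-2t) + 3e^(-2t)

Coefficient matrix A = [[-2, 0], [-1, -2]].
Characteristic polynomial det(A - λI) = λ^2 + 4λ + 4 = 0.
Single eigenvalue λ = -2 with algebraic multiplicity 2.
Eigenvector v = (0,-1); generalized eigenvector w with (A-λI)w=v is (1,2).
General solution: e^(-2t)[K_1·v + K_2·(t·v + w)].
Applying x_1(0)=-4, x_2(0)=3 gives K_1=-11, K_2=-4.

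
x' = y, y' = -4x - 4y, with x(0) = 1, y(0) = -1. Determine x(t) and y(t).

x(t) = te^(-2t) + e^(-2t), y(t) = -2te^(-2t) - e^(-2t)

Coefficient matrix A = [[0, 1], [-4, -4]].
Characteristic polynomial det(A - λI) = λ^2 + 4λ + 4 = 0.
Single eigenvalue λ = -2 with algebraic multiplicity 2.
Eigenvector v = (-1,2); generalized eigenvector w with (A-λI)w=v is (-2,3).
General solution: e^(-2t)[c_1·v + c_2·(t·v + w)].
Applying x(0)=1, y(0)=-1 gives c_1=1, c_2=-1.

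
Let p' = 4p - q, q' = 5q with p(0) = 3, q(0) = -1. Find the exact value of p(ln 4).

1536

A = [[4,-1],[0,5]]; eigenvalues λ = 4, 5.
Eigenvectors: (1,0) for λ=4, (-1,1) for λ=5.
From the initial condition, c_1 = 2, c_2 = -1.
p(ln 4) = (2)(4^4)(1) + (-1)(4^5)(-1) = 1536.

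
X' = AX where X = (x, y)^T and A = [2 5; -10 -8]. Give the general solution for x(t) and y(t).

x(t) = c_1e^(-3t)sin(5t) - c_2e^(-3t)cos(5t), y(t) = -c_1e^(-3t)sin(5t) + c_1e^(-3t)cos(5t) + c_2e^(-3t)sin(5t) + c_2e^(-3t)cos(5t)

Coefficient matrix A = [[2, 5], [-10, -8]].
Characteristic polynomial det(A - λI) = λ^2 + 6λ + 34 = 0.
Eigenvalues λ = -3 ± 5i (complex conjugate pair).
For λ=-3+5i: an eigenvector is (0,1) - i(1,-1) = (0 - i, 1 + i).
A real fundamental pair from Re and Im of e^((-3+5i)t)v: X_1 = e^(-3t)(cos(5t)·(0,1) + sin(5t)·(1,-1)), X_2 = e^(-3t)(sin(5t)·(0,1) - cos(5t)·(1,-1)).
General solution: c_1X_1 + c_2X_2.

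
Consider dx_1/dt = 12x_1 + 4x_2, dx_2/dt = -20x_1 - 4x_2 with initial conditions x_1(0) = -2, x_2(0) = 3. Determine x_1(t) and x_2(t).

x_1(t) = -e^(4t)sin(4t) - 2e^(4t)cos(4t), x_2(t) = 4e^(4t)sin(4t) + 3e^(4t)cos(4t)

Coefficient matrix A = [[12, 4], [-20, -4]].
Characteristic polynomial det(A - λI) = λ^2 - 8λ + 32 = 0.
Eigenvalues λ = 4 ± 4i (complex conjugate pair).
For λ=4+4i: an eigenvector is (0,1) - i(1,-2) = (0 - i, 1 + 2i).
A real fundamental pair from Re and Im of e^((4+4i)t)v: X_1 = e^(4t)(cos(4t)·(0,1) + sin(4t)·(1,-2)), X_2 = e^(4t)(sin(4t)·(0,1) - cos(4t)·(1,-2)).
General solution: K_1X_1 + K_2X_2.
Applying x_1(0)=-2, x_2(0)=3 gives K_1=-1, K_2=2.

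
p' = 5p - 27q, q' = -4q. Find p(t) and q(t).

p(t) = -3K_1e^(-4t) + K_2e^(5t), q(t) = -K_1e^(-4t)

Coefficient matrix A = [[5, -27], [0, -4]].
Characteristic polynomial det(A - λI) = λ^2 - λ - 20 = 0.
Eigenvalues λ = -4, 5.
For λ=-4: (A-λI) row 1 is [9, -27], so an eigenvector is (-3, -1).
For λ=5: (A-λI) row 1 is [0, -27], so an eigenvector is (1, 0).
General solution: K_1e^(-4t)(-3,-1) + K_2e^(5t)(1,0).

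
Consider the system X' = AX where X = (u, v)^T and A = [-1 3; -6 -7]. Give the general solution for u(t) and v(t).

u(t) = -C_1e^(-4t)cos(3t) - C_2e^(-4t)sin(3t), v(t) = C_1e^(-4t)sin(3t) + C_1e^(-4t)cos(3t) + C_2e^(-4t)sin(3t) - C_2e^(-4t)cos(3t)

Coefficient matrix A = [[-1, 3], [-6, -7]].
Characteristic polynomial det(A - λI) = λ^2 + 8λ + 25 = 0.
Eigenvalues λ = -4 ± 3i (complex conjugate pair).
For λ=-4+3i: an eigenvector is (-1,1) - i(0,1) = (-1, 1 - i).
A real fundamental pair from Re and Im of e^((-4+3i)t)v: X_1 = e^(-4t)(cos(3t)·(-1,1) + sin(3t)·(0,1)), X_2 = e^(-4t)(sin(3t)·(-1,1) - cos(3t)·(0,1)).
General solution: C_1X_1 + C_2X_2.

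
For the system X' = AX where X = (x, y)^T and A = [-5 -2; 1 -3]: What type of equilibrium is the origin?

A = [[-5,-2],[1,-3]]; det(A-λI) = λ^2 + 8λ + 17.
λ = -4 ± i: negative real part.

stable spiral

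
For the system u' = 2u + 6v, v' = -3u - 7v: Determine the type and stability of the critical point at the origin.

stable node

A = [[2,6],[-3,-7]]; det(A-λI) = λ^2 + 5λ + 4.
λ = -4, -1: both negative.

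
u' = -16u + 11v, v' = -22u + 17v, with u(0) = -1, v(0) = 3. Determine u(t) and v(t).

u(t) = 4e^(6t) - 5e^(-5t), v(t) = 8e^(6t) - 5e^(-5t)

Coefficient matrix A = [[-16, 11], [-22, 17]].
Characteristic polynomial det(A - λI) = λ^2 - λ - 30 = 0.
Eigenvalues λ = -5, 6.
For λ=-5: (A-λI) row 1 is [-11, 11], so an eigenvector is (-1, -1).
For λ=6: (A-λI) row 1 is [-22, 11], so an eigenvector is (1, 2).
General solution: K_1e^(-5t)(-1,-1) + K_2e^(6t)(1,2).
Applying u(0)=-1, v(0)=3 gives K_1=5, K_2=4.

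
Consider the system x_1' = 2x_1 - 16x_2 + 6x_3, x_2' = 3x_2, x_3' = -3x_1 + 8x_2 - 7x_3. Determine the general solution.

Coefficient matrix A = [[2, -16, 6], [0, 3, 0], [-3, 8, -7]].
det(A - λI) = 0 gives eigenvalues λ = -4, -1, 3.
For λ=-4: eigenvector (-1,0,1).
For λ=-1: eigenvector (-2,0,1).
For λ=3: eigenvector (-4,1,2).
General solution: c_1e^(-4t)(-1,0,1) + c_2e^(-t)(-2,0,1) + c_3e^(3t)(-4,1,2).

x_1(t) = -c_1e^(-4t) - 2c_2e^(-t) - 4c_3e^(3t), x_2(t) = c_3e^(3t), x_3(t) = c_1e^(-4t) + c_2e^(-t) + 2c_3e^(3t)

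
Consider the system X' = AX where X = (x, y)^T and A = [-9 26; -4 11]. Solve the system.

x(t) = 3K_1e^(t)sin(2t) + 2K_1e^(t)cos(2t) + 2K_2e^(t)sin(2t) - 3K_2e^(t)cos(2t), y(t) = K_1e^(t)sin(2t) + K_1e^(t)cos(2t) + K_2e^(t)sin(2t) - K_2e^(t)cos(2t)

Coefficient matrix A = [[-9, 26], [-4, 11]].
Characteristic polynomial det(A - λI) = λ^2 - 2λ + 5 = 0.
Eigenvalues λ = 1 ± 2i (complex conjugate pair).
For λ=1+2i: an eigenvector is (2,1) - i(3,1) = (2 - 3i, 1 - i).
A real fundamental pair from Re and Im of e^((1+2i)t)v: X_1 = e^(t)(cos(2t)·(2,1) + sin(2t)·(3,1)), X_2 = e^(t)(sin(2t)·(2,1) - cos(2t)·(3,1)).
General solution: K_1X_1 + K_2X_2.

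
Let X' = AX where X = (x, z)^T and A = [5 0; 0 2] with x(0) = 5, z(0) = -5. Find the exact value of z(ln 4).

A = [[5,0],[0,2]]; eigenvalues λ = 2, 5.
Eigenvectors: (0,1) for λ=2, (-1,0) for λ=5.
From the initial condition, c_1 = -5, c_2 = -5.
z(ln 4) = (-5)(4^2)(1) + (-5)(4^5)(0) = -80.

-80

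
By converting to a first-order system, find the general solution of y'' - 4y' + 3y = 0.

y(t) = C_1e^(t) + C_2e^(3t)

Let x_1 = y, x_2 = y'. Then x_1' = x_2 and x_2' = -3x_1 + 4x_2.
A = [[0,1],[-3,4]]; det(A-λI) = λ^2 - 4λ + 3.
Eigenvalues λ = 1, 3 with eigenvectors (1,1), (1,3).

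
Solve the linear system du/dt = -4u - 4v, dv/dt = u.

u(t) = 2c_1e^(-2t) + 2c_2te^(-2t) - c_2e^(-2t), v(t) = -c_1e^(-2t) - c_2te^(-2t)

Coefficient matrix A = [[-4, -4], [1, 0]].
Characteristic polynomial det(A - λI) = λ^2 + 4λ + 4 = 0.
Single eigenvalue λ = -2 with algebraic multiplicity 2.
Eigenvector v = (2,-1); generalized eigenvector w with (A-λI)w=v is (-1,0).
General solution: e^(-2t)[c_1·v + c_2·(t·v + w)].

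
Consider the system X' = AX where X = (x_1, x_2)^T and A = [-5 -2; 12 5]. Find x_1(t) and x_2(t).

Coefficient matrix A = [[-5, -2], [12, 5]].
Characteristic polynomial det(A - λI) = λ^2 - 1 = 0.
Eigenvalues λ = -1, 1.
For λ=-1: (A-λI) row 1 is [-4, -2], so an eigenvector is (-1, 2).
For λ=1: (A-λI) row 1 is [-6, -2], so an eigenvector is (1, -3).
General solution: C_1e^(-t)(-1,2) + C_2e^(t)(1,-3).

x_1(t) = -C_1e^(-t) + C_2e^(t), x_2(t) = 2C_1e^(-t) - 3C_2e^(t)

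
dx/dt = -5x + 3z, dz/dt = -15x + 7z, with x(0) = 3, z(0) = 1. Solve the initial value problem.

Coefficient matrix A = [[-5, 3], [-15, 7]].
Characteristic polynomial det(A - λI) = λ^2 - 2λ + 10 = 0.
Eigenvalues λ = 1 ± 3i (complex conjugate pair).
For λ=1+3i: an eigenvector is (0,1) - i(1,2) = (0 - i, 1 - 2i).
A real fundamental pair from Re and Im of e^((1+3i)t)v: X_1 = e^(t)(cos(3t)·(0,1) + sin(3t)·(1,2)), X_2 = e^(t)(sin(3t)·(0,1) - cos(3t)·(1,2)).
General solution: c_1X_1 + c_2X_2.
Applying x(0)=3, z(0)=1 gives c_1=-5, c_2=-3.

x(t) = -5e^(t)sin(3t) + 3e^(t)cos(3t), z(t) = -13e^(t)sin(3t) + e^(t)cos(3t)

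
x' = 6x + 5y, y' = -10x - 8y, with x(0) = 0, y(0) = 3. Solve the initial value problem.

Coefficient matrix A = [[6, 5], [-10, -8]].
Characteristic polynomial det(A - λI) = λ^2 + 2λ + 2 = 0.
Eigenvalues λ = -1 ± i (complex conjugate pair).
For λ=-1+i: an eigenvector is (1,-1) - i(2,-3) = (1 - 2i, -1 + 3i).
A real fundamental pair from Re and Im of e^((-1+i)t)v: X_1 = e^(-t)(cos(t)·(1,-1) + sin(t)·(2,-3)), X_2 = e^(-t)(sin(t)·(1,-1) - cos(t)·(2,-3)).
General solution: c_1X_1 + c_2X_2.
Applying x(0)=0, y(0)=3 gives c_1=6, c_2=3.

x(t) = 15e^(-t)sin(t), y(t) = -21e^(-t)sin(t) + 3e^(-t)cos(t)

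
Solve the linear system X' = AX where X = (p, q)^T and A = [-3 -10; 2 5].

p(t) = -2c_1e^(t)sin(2t) + c_1e^(t)cos(2t) + c_2e^(t)sin(2t) + 2c_2e^(t)cos(2t), q(t) = c_1e^(t)sin(2t) - c_2e^(t)cos(2t)

Coefficient matrix A = [[-3, -10], [2, 5]].
Characteristic polynomial det(A - λI) = λ^2 - 2λ + 5 = 0.
Eigenvalues λ = 1 ± 2i (complex conjugate pair).
For λ=1+2i: an eigenvector is (1,0) - i(-2,1) = (1 + 2i, 0 - i).
A real fundamental pair from Re and Im of e^((1+2i)t)v: X_1 = e^(t)(cos(2t)·(1,0) + sin(2t)·(-2,1)), X_2 = e^(t)(sin(2t)·(1,0) - cos(2t)·(-2,1)).
General solution: c_1X_1 + c_2X_2.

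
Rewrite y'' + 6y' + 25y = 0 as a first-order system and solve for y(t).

Let x_1 = y, x_2 = y'. Then x_1' = x_2 and x_2' = -25x_1 - 6x_2.
A = [[0,1],[-25,-6]]; det(A-λI) = λ^2 + 6λ + 25.
Eigenvalues λ = -3 ± 4i.

y(t) = C_1e^(-3t)cos(4t) + C_2e^(-3t)sin(4t)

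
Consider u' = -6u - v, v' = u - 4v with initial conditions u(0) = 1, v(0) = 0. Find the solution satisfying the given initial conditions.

u(t) = -te^(-5t) + e^(-5t), v(t) = te^(-5t)

Coefficient matrix A = [[-6, -1], [1, -4]].
Characteristic polynomial det(A - λI) = λ^2 + 10λ + 25 = 0.
Single eigenvalue λ = -5 with algebraic multiplicity 2.
Eigenvector v = (-1,1); generalized eigenvector w with (A-λI)w=v is (2,-1).
General solution: e^(-5t)[C_1·v + C_2·(t·v + w)].
Applying u(0)=1, v(0)=0 gives C_1=1, C_2=1.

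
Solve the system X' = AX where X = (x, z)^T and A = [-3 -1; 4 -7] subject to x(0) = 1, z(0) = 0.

Coefficient matrix A = [[-3, -1], [4, -7]].
Characteristic polynomial det(A - λI) = λ^2 + 10λ + 25 = 0.
Single eigenvalue λ = -5 with algebraic multiplicity 2.
Eigenvector v = (1,2); generalized eigenvector w with (A-λI)w=v is (0,-1).
General solution: e^(-5t)[C_1·v + C_2·(t·v + w)].
Applying x(0)=1, z(0)=0 gives C_1=1, C_2=2.

x(t) = 2te^(-5t) + e^(-5t), z(t) = 4te^(-5t)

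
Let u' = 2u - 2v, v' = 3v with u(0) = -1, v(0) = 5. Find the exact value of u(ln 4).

-496

A = [[2,-2],[0,3]]; eigenvalues λ = 2, 3.
Eigenvectors: (-1,0) for λ=2, (2,-1) for λ=3.
From the initial condition, c_1 = -9, c_2 = -5.
u(ln 4) = (-9)(4^2)(-1) + (-5)(4^3)(2) = -496.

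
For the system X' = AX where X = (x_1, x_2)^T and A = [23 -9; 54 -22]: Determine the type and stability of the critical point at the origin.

saddle

A = [[23,-9],[54,-22]]; det(A-λI) = λ^2 - λ - 20.
λ = -4, 5: opposite signs.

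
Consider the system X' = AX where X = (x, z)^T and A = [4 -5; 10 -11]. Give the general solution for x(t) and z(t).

x(t) = C_1e^(-6t) - C_2e^(-t), z(t) = 2C_1e^(-6t) - C_2e^(-t)

Coefficient matrix A = [[4, -5], [10, -11]].
Characteristic polynomial det(A - λI) = λ^2 + 7λ + 6 = 0.
Eigenvalues λ = -6, -1.
For λ=-6: (A-λI) row 1 is [10, -5], so an eigenvector is (1, 2).
For λ=-1: (A-λI) row 1 is [5, -5], so an eigenvector is (-1, -1).
General solution: C_1e^(-6t)(1,2) + C_2e^(-t)(-1,-1).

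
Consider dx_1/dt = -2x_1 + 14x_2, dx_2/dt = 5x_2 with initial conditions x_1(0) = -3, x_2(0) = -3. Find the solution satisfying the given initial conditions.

Coefficient matrix A = [[-2, 14], [0, 5]].
Characteristic polynomial det(A - λI) = λ^2 - 3λ - 10 = 0.
Eigenvalues λ = 5, -2.
For λ=5: (A-λI) row 1 is [-7, 14], so an eigenvector is (-2, -1).
For λ=-2: (A-λI) row 1 is [0, 14], so an eigenvector is (-1, 0).
General solution: K_1e^(5t)(-2,-1) + K_2e^(-2t)(-1,0).
Applying x_1(0)=-3, x_2(0)=-3 gives K_1=3, K_2=-3.

x_1(t) = -6e^(5t) + 3e^(-2t), x_2(t) = -3e^(5t)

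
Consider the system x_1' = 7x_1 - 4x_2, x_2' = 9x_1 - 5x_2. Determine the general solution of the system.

Coefficient matrix A = [[7, -4], [9, -5]].
Characteristic polynomial det(A - λI) = λ^2 - 2λ + 1 = 0.
Single eigenvalue λ = 1 with algebraic multiplicity 2.
Eigenvector v = (-2,-3); generalized eigenvector w with (A-λI)w=v is (1,2).
General solution: e^(t)[K_1·v + K_2·(t·v + w)].

x_1(t) = -2K_1e^(t) - 2K_2te^(t) + K_2e^(t), x_2(t) = -3K_1e^(t) - 3K_2te^(t) + 2K_2e^(t)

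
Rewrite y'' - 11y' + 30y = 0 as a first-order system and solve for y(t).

y(t) = K_1e^(6t) + K_2e^(5t)

Let x_1 = y, x_2 = y'. Then x_1' = x_2 and x_2' = -30x_1 + 11x_2.
A = [[0,1],[-30,11]]; det(A-λI) = λ^2 - 11λ + 30.
Eigenvalues λ = 6, 5 with eigenvectors (1,6), (1,5).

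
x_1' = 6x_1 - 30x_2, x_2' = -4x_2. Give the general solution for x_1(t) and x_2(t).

x_1(t) = 3K_1e^(-4t) + K_2e^(6t), x_2(t) = K_1e^(-4t)

Coefficient matrix A = [[6, -30], [0, -4]].
Characteristic polynomial det(A - λI) = λ^2 - 2λ - 24 = 0.
Eigenvalues λ = -4, 6.
For λ=-4: (A-λI) row 1 is [10, -30], so an eigenvector is (3, 1).
For λ=6: (A-λI) row 1 is [0, -30], so an eigenvector is (1, 0).
General solution: K_1e^(-4t)(3,1) + K_2e^(6t)(1,0).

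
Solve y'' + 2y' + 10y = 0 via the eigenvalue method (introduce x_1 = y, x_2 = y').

y(t) = c_1e^(-t)cos(3t) + c_2e^(-t)sin(3t)

Let x_1 = y, x_2 = y'. Then x_1' = x_2 and x_2' = -10x_1 - 2x_2.
A = [[0,1],[-10,-2]]; det(A-λI) = λ^2 + 2λ + 10.
Eigenvalues λ = -1 ± 3i.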